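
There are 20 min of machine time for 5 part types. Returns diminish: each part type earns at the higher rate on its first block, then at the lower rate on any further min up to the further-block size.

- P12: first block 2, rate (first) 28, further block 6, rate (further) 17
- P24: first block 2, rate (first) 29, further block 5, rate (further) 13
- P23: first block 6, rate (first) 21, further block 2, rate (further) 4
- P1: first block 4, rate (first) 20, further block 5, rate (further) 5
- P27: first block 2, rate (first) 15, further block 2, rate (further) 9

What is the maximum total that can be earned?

422

Treat each block as its own option and order by rate: P24/T1 29 > P12/T1 28 > P23/T1 21 > P1/T1 20 > P12/T2 17 > P27/T1 15 > P24/T2 13 > P27/T2 9 > P1/T2 5 > P23/T2 4.
P24 T1 at 29: fill all 2 — 18 left.
P12 T1 at 28: fill all 2 — 16 left.
P23/T1 (21): +6 — 10 left.
P1 T1 at 20: fill all 4 — 6 left.
P12/T2 (17): +6 — 0 left.
Total = 29×2 + 28×2 + 21×6 + 20×4 + 17×6 = 422.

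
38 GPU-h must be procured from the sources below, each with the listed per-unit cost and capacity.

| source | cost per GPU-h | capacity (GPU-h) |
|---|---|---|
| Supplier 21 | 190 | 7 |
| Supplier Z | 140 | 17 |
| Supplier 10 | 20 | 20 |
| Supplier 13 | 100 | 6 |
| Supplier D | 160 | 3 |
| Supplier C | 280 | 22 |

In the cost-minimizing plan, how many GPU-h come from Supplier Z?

12

Use sources in increasing cost order.
Supplier 10 at 20: take all 20 GPU-h — 18 still needed.
Take 6 from Supplier 13 at 100 — need 12 more.
Supplier Z (140): take the remaining 12 — done.
Supplier D, Supplier 21, Supplier C: unused.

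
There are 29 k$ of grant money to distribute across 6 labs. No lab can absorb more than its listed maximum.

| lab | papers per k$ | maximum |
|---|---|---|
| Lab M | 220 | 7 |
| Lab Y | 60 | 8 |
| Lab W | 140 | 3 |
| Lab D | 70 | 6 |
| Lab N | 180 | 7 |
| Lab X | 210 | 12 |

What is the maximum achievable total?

Rank by papers per k$: Lab M 220 > Lab X 210 > Lab N 180 > Lab W 140 > Lab D 70 > Lab Y 60.
Lab M takes 7 to reach its cap of 7 → 22 left.
Give Lab X 12 to hit its cap of 12 → 10 left.
Lab N: +7 to 7 (cap) → 3 left.
Lab W takes 3 to reach its cap of 3 → 0 left.
Total = 220×7 + 140×3 + 180×7 + 210×12 = 5740.

5740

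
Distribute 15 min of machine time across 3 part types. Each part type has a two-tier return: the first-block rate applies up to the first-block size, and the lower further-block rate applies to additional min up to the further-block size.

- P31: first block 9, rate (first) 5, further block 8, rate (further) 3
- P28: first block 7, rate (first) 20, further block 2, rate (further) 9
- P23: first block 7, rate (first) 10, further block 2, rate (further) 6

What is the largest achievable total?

Order all 6 blocks by rate: P28/T1 20 > P23/T1 10 > P28/T2 9 > P23/T2 6 > P31/T1 5 > P31/T2 3.
P28 T1 at 20: fill all 7 → 8 left.
Fill P23 T1 block (7 at 10) → 1 left.
P28/T2: +1 of 2 at 9; pool empty.
Total = 20×7 + 10×7 + 9×1 = 219.

219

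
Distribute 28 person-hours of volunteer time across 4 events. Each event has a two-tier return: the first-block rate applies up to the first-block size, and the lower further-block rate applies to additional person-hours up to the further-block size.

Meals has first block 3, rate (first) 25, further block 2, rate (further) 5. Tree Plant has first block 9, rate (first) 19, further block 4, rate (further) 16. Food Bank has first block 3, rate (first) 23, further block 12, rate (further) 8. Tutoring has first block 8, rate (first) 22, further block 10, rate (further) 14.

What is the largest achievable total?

Order all 8 blocks by rate: Meals/first 25 > Food Bank/first 23 > Tutoring/first 22 > Tree Plant/first 19 > Tree Plant/second 16 > Tutoring/second 14 > Food Bank/second 8 > Meals/second 5.
Fill Meals first block (3 at 25) ; 25 left.
Fill Food Bank first block (3 at 23) ; 22 left.
Tutoring/first (22): +8 ; 14 left.
Fill Tree Plant first block (9 at 19) ; 5 left.
Tree Plant second at 16: fill all 4 ; 1 left.
1 remain; put them into Tutoring second at 14.
Total = 25×3 + 23×3 + 22×8 + 19×9 + 16×4 + 14×1 = 569.

569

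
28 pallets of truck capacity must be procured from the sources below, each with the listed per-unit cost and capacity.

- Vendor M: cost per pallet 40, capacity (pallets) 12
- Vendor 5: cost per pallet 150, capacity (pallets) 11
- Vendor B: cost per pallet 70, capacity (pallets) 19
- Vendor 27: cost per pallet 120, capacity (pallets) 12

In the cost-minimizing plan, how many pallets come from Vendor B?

Cheapest first:
Take 12 from Vendor M at 40 — need 16 more.
Take 16 from Vendor B at 70 to finish.
Vendor 27, Vendor 5: unused.

16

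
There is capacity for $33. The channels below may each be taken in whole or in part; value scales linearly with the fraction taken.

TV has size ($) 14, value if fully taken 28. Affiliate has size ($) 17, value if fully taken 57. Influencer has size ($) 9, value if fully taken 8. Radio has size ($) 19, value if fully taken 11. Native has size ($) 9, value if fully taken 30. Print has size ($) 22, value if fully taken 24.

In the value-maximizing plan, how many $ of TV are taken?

7

Rank by value-to-size ratio: Affiliate 57/17≈3.35, Native 30/9≈3.33, TV 28/14≈2, Print 24/22≈1.09, Influencer 8/9≈0.889, Radio 11/19≈0.579.
Take all of Affiliate (17 $, value 57) — 16 $ left.
Native: take in full, 9 $ for value 30 — 7 left.
7 $ left: a 7/14 share of TV gives 28×7/14 = 14.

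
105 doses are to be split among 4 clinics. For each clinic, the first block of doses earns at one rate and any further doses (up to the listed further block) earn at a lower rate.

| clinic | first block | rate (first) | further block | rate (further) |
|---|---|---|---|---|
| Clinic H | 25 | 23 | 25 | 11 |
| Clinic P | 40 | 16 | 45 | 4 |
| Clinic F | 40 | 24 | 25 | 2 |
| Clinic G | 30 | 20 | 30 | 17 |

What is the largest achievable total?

2305

Treat each block as its own option and order by rate: Clinic F/tier1 24 > Clinic H/tier1 23 > Clinic G/tier1 20 > Clinic G/tier2 17 > Clinic P/tier1 16 > Clinic H/tier2 11 > Clinic P/tier2 4 > Clinic F/tier2 2.
Fill Clinic F tier1 block (40 at 24) ; 65 left.
Clinic H/tier1 (23): +25 ; 40 left.
Fill Clinic G tier1 block (30 at 20) ; 10 left.
Clinic G tier2 at 17: only 10 left, fill 10.
Total = 24×40 + 23×25 + 20×30 + 17×10 = 2305.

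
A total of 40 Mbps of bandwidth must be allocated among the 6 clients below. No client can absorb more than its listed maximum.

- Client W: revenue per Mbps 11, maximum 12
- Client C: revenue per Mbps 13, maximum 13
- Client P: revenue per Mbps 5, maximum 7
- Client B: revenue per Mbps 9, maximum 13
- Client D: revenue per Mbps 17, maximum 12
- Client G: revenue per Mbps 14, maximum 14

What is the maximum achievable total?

580

Order the clients by revenue per Mbps: Client D 17 > Client G 14 > Client C 13 > Client W 11 > Client B 9 > Client P 5.
Give Client D 12 to hit its cap of 12 ; 28 left.
Give Client G 14 to hit its cap of 14 ; 14 left.
Give Client C 13 to hit its cap of 13 ; 1 left.
Client W has room for 12 but only 1 remain, so it gets 1.
Total = 11×1 + 13×13 + 17×12 + 14×14 = 580.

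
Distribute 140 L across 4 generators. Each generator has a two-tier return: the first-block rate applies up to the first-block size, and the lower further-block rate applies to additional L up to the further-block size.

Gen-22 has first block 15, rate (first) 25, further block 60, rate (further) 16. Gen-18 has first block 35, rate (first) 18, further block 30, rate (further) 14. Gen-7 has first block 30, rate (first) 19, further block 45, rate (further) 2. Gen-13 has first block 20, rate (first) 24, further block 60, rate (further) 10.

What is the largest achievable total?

2695

Rank every tier by rate: Gen-22/tier1 25 > Gen-13/tier1 24 > Gen-7/tier1 19 > Gen-18/tier1 18 > Gen-22/tier2 16 > Gen-18/tier2 14 > Gen-13/tier2 10 > Gen-7/tier2 2.
Fill Gen-22 tier1 block (15 at 25) ; 125 left.
Gen-13/tier1 (24): +20 ; 105 left.
Gen-7/tier1 (19): +30 ; 75 left.
Gen-18 tier1 at 18: fill all 35 ; 40 left.
Gen-22/tier2: +40 of 60 at 16; pool empty.
Total = 25×15 + 24×20 + 19×30 + 18×35 + 16×40 = 2695.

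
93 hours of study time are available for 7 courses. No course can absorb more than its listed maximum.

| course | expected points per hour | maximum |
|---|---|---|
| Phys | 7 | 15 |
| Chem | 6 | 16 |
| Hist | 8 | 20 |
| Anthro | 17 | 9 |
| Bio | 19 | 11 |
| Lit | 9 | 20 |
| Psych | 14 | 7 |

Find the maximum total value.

971

Rank by expected points per hour: Bio 19 > Anthro 17 > Psych 14 > Lit 9 > Hist 8 > Phys 7 > Chem 6.
Bio: +11 to 11 (cap) — 82 left.
Anthro takes 9 to reach its cap of 9 — 73 left.
Psych takes 7 to reach its cap of 7 — 66 left.
Lit takes 20 to reach its cap of 20 — 46 left.
Hist takes 20 to reach its cap of 20 — 26 left.
Phys: +15 to 15 (cap) — 11 left.
Chem has room for 16 but only 11 remain, so it gets 11.
Total = 7×15 + 6×11 + 8×20 + 17×9 + 19×11 + 9×20 + 14×7 = 971.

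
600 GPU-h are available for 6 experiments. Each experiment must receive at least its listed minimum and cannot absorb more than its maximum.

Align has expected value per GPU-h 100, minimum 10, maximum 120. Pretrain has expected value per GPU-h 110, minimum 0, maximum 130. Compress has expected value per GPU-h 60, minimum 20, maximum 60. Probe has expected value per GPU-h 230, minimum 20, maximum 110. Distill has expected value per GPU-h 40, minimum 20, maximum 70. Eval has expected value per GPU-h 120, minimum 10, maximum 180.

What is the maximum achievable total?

76400

Meeting every minimum uses 10+0+20+20+20+10 = 80 GPU-h, leaving 520.
Rank by expected value per GPU-h: Probe 230 > Eval 120 > Pretrain 110 > Align 100 > Compress 60 > Distill 40.
Give Probe 90 more to hit its cap of 110 — 430 left.
Eval takes 170 more to reach its cap of 180 — 260 left.
Pretrain takes 130 more to reach its cap of 130 — 130 left.
Align: +110 to 120 (cap) — 20 left.
Only 20 left; Compress takes them to reach 40.
Total = 100×120 + 110×130 + 60×40 + 230×110 + 40×20 + 120×180 = 76400.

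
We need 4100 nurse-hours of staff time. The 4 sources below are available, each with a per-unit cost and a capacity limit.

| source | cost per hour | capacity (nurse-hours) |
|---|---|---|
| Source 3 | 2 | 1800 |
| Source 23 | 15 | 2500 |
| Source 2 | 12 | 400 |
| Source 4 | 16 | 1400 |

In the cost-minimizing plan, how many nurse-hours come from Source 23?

Cheapest first:
Source 3 at 2: take all 1800 nurse-hours → 2300 still needed.
Source 2 at 12: take all 400 nurse-hours → 1900 still needed.
Source 23 at 15: take 1900 of its 2500 → requirement met.
Source 4: unused.

1900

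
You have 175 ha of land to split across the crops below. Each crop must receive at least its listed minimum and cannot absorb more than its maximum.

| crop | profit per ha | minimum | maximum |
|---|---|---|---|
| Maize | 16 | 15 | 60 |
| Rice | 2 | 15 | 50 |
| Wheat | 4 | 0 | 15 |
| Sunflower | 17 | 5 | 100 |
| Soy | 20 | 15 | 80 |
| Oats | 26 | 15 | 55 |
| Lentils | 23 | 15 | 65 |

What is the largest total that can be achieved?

Meeting every minimum uses 15+15+0+5+15+15+15 = 80 ha, leaving 95.
Highest profit per ha first: Oats 26 > Lentils 23 > Soy 20 > Sunflower 17 > Maize 16 > Wheat 4 > Rice 2.
Oats: +40 to 55 (cap) — 55 left.
Lentils: +50 to 65 (cap) — 5 left.
Soy has room for 65 more but only 5 remain, so it gets 20.
Total = 16×15 + 2×15 + 17×5 + 20×20 + 26×55 + 23×65 = 3680.

3680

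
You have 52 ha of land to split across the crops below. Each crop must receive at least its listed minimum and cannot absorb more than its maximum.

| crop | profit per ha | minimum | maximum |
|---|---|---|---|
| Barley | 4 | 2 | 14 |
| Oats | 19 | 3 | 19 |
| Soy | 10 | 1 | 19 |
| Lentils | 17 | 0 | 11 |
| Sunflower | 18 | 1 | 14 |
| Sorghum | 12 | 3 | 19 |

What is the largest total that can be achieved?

878

Meeting every minimum uses 2+3+1+0+1+3 = 10 ha, leaving 42.
Highest profit per ha first: Oats 19 > Sunflower 18 > Lentils 17 > Sorghum 12 > Soy 10 > Barley 4.
Give Oats 16 more to hit its cap of 19 ; 26 left.
Sunflower takes 13 more to reach its cap of 14 ; 13 left.
Give Lentils 11 more to hit its cap of 11 ; 2 left.
Sorghum has room for 16 more but only 2 remain, so it gets 5.
Total = 4×2 + 19×19 + 10×1 + 17×11 + 18×14 + 12×5 = 878.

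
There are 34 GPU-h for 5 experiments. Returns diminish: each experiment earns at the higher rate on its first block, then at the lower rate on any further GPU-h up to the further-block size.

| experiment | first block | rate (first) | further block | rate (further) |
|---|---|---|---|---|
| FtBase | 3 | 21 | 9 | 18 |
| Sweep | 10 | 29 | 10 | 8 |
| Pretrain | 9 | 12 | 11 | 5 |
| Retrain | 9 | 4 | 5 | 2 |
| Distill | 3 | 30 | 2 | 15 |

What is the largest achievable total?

Order all 10 blocks by rate: Distill/first 30 > Sweep/first 29 > FtBase/first 21 > FtBase/second 18 > Distill/second 15 > Pretrain/first 12 > Sweep/second 8 > Pretrain/second 5 > Retrain/first 4 > Retrain/second 2.
Fill Distill first block (3 at 30) ; 31 left.
Sweep first at 29: fill all 10 ; 21 left.
FtBase/first (21): +3 ; 18 left.
FtBase/second (18): +9 ; 9 left.
Distill second at 15: fill all 2 ; 7 left.
Pretrain/first: +7 of 9 at 12; pool empty.
Total = 30×3 + 29×10 + 21×3 + 18×9 + 15×2 + 12×7 = 719.

719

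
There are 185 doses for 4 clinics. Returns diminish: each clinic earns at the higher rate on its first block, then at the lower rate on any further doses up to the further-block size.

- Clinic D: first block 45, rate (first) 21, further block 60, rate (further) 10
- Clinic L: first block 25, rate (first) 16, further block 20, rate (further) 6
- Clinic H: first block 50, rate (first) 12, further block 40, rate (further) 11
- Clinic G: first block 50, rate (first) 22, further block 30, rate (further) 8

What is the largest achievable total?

3210

Order all 8 blocks by rate: Clinic G/tier1 22 > Clinic D/tier1 21 > Clinic L/tier1 16 > Clinic H/tier1 12 > Clinic H/tier2 11 > Clinic D/tier2 10 > Clinic G/tier2 8 > Clinic L/tier2 6.
Fill Clinic G tier1 block (50 at 22) — 135 left.
Clinic D tier1 at 21: fill all 45 — 90 left.
Fill Clinic L tier1 block (25 at 16) — 65 left.
Clinic H tier1 at 12: fill all 50 — 15 left.
Clinic H/tier2: +15 of 40 at 11; pool empty.
Total = 22×50 + 21×45 + 16×25 + 12×50 + 11×15 = 3210.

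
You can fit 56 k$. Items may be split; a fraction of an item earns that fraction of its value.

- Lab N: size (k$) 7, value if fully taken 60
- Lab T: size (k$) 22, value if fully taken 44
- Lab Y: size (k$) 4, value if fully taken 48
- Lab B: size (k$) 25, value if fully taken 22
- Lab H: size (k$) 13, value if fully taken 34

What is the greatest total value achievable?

194.8

Rank by value-to-size ratio: Lab Y 48/4≈12, Lab N 60/7≈8.57, Lab H 34/13≈2.62, Lab T 44/22≈2, Lab B 22/25≈0.88.
Take all of Lab Y (4 k$, value 48) — 52 k$ left.
Lab N: take in full, 7 k$ for value 60 — 45 left.
Take all of Lab H (13 k$, value 34) — 32 k$ left.
Lab T: take in full, 22 k$ for value 44 — 10 left.
10 k$ left: a 10/25 share of Lab B gives 22×10/25 = 8.8.
Total value = 194.8.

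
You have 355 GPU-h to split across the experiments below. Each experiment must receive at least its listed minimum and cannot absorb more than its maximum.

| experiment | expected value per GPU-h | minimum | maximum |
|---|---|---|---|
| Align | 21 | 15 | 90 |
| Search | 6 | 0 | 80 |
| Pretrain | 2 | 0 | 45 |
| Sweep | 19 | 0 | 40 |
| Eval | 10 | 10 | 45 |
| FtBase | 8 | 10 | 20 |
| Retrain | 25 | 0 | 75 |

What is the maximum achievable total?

5625

Meeting every minimum uses 15+0+0+0+10+10+0 = 35 GPU-h, leaving 320.
Rank by expected value per GPU-h: Retrain 25 > Align 21 > Sweep 19 > Eval 10 > FtBase 8 > Search 6 > Pretrain 2.
Give Retrain 75 more to hit its cap of 75 ; 245 left.
Give Align 75 more to hit its cap of 90 ; 170 left.
Give Sweep 40 more to hit its cap of 40 ; 130 left.
Give Eval 35 more to hit its cap of 45 ; 95 left.
FtBase: +10 to 20 (cap) ; 85 left.
Give Search 80 more to hit its cap of 80 ; 5 left.
Pretrain: +5 (room for 45) → 5. Pool exhausted.
Total = 21×90 + 6×80 + 2×5 + 19×40 + 10×45 + 8×20 + 25×75 = 5625.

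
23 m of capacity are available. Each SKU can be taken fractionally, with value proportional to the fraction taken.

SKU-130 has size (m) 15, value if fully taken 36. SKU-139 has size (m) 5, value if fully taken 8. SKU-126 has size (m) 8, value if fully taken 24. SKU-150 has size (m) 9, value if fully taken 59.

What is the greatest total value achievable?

97.4

Best value per unit of size first: SKU-150 59/9≈6.56, SKU-126 24/8≈3, SKU-130 36/15≈2.4, SKU-139 8/5≈1.6.
Take all of SKU-150 (9 m, value 59) ; 14 m left.
Take all of SKU-126 (8 m, value 24) ; 6 m left.
Fill the last 6 m with part of SKU-130: 6/15 of it earns 14.4.
Total value = 97.4.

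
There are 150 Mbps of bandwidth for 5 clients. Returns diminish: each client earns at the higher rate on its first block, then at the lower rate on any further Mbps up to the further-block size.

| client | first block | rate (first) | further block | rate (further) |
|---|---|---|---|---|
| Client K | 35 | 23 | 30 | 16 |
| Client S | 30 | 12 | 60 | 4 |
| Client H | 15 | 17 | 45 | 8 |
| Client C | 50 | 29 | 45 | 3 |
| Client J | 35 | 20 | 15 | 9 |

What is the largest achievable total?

Order all 10 blocks by rate: Client C/T1 29 > Client K/T1 23 > Client J/T1 20 > Client H/T1 17 > Client K/T2 16 > Client S/T1 12 > Client J/T2 9 > Client H/T2 8 > Client S/T2 4 > Client C/T2 3.
Client C T1 at 29: fill all 50 — 100 left.
Fill Client K T1 block (35 at 23) — 65 left.
Client J/T1 (20): +35 — 30 left.
Fill Client H T1 block (15 at 17) — 15 left.
Client K T2 at 16: only 15 left, fill 15.
Total = 29×50 + 23×35 + 20×35 + 17×15 + 16×15 = 3450.

3450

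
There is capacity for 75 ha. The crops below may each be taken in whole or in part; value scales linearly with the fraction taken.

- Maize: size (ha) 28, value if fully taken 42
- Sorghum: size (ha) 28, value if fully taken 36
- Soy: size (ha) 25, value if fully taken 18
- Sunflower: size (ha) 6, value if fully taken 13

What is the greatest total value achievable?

Best value per unit of size first: Sunflower 13/6≈2.17, Maize 42/28≈1.5, Sorghum 36/28≈1.29, Soy 18/25≈0.72.
All 6 ha of Sunflower fit (value 13) → 69 remain.
Maize: take in full, 28 ha for value 42 → 41 left.
All 28 ha of Sorghum fit (value 36) → 13 remain.
13 ha left: a 13/25 share of Soy gives 18×13/25 = 9.36.
Total value = 100.36.

100.36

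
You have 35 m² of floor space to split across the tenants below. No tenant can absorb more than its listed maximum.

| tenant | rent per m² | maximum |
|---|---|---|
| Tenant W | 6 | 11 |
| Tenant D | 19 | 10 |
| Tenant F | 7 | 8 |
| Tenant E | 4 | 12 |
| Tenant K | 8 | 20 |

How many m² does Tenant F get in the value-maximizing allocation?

Highest rent per m² first: Tenant D 19 > Tenant K 8 > Tenant F 7 > Tenant W 6 > Tenant E 4.
Give Tenant D 10 to hit its cap of 10 — 25 left.
Tenant K: +20 to 20 (cap) — 5 left.
Only 5 left; Tenant F takes them to reach 5.

5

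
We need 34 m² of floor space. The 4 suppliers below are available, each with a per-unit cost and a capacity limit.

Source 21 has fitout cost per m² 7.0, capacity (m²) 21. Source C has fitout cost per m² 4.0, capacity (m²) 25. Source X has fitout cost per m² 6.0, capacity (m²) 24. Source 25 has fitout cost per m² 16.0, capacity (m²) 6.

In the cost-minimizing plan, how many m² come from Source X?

Use suppliers in increasing cost order.
Source C (4.0): use full 25 ; 9 m² to go.
Take 9 from Source X at 6.0 to finish.
Source 21, Source 25: unused.

9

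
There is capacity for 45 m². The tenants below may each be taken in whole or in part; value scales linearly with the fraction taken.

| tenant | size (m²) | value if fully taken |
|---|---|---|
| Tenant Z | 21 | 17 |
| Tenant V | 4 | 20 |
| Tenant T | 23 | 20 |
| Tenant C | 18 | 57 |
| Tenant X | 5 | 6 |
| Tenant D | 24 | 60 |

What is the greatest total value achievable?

Best value per unit of size first: Tenant V 20/4≈5, Tenant C 57/18≈3.17, Tenant D 60/24≈2.5, Tenant X 6/5≈1.2, Tenant T 20/23≈0.87, Tenant Z 17/21≈0.81.
Take all of Tenant V (4 m², value 20) → 41 m² left.
All 18 m² of Tenant C fit (value 57) → 23 remain.
Only 23 m² remain; take 23/24 of Tenant D for value 60×23/24 = 57.5.
Total value = 134.5.

134.5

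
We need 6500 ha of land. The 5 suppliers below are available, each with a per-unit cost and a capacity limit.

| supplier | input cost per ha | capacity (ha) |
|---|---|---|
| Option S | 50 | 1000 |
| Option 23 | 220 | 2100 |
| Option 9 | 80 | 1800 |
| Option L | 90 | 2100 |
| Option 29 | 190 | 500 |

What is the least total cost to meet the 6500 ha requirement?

720000

Fill from the cheapest supplier first.
Take 1000 from Option S at 50 — need 5500 more.
Option 9 (80): use full 1800 — 3700 ha to go.
Option L at 90: take all 2100 ha — 1600 still needed.
Take 500 from Option 29 at 190 — need 1100 more.
Take 1100 from Option 23 at 220 to finish.
Cost = 1000×50 + 1800×80 + 2100×90 + 500×190 + 1100×220 = 720000.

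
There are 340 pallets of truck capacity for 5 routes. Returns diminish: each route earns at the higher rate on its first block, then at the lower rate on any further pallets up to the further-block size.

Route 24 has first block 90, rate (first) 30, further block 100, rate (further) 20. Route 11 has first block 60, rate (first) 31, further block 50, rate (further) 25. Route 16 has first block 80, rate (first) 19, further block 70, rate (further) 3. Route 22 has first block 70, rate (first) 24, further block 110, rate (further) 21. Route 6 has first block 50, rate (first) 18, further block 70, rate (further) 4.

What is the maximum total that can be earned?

8960

Order all 10 blocks by rate: Route 11/tier1 31 > Route 24/tier1 30 > Route 11/tier2 25 > Route 22/tier1 24 > Route 22/tier2 21 > Route 24/tier2 20 > Route 16/tier1 19 > Route 6/tier1 18 > Route 6/tier2 4 > Route 16/tier2 3.
Route 11 tier1 at 31: fill all 60 — 280 left.
Fill Route 24 tier1 block (90 at 30) — 190 left.
Fill Route 11 tier2 block (50 at 25) — 140 left.
Route 22/tier1 (24): +70 — 70 left.
Route 22 tier2 at 21: only 70 left, fill 70.
Total = 31×60 + 30×90 + 25×50 + 24×70 + 21×70 = 8960.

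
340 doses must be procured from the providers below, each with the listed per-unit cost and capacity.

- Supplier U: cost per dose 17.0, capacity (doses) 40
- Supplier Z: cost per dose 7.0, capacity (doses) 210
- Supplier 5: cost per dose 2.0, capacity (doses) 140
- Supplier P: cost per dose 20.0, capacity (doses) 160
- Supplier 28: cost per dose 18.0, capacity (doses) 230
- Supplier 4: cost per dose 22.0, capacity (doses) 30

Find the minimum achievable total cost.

Use providers in increasing cost order.
Supplier 5 (2.0): use full 140 → 200 doses to go.
Take 200 from Supplier Z at 7.0 to finish.
Supplier U, Supplier 28, Supplier P, Supplier 4: unused.
Cost = 140×2.0 + 200×7.0 = 1680.

1680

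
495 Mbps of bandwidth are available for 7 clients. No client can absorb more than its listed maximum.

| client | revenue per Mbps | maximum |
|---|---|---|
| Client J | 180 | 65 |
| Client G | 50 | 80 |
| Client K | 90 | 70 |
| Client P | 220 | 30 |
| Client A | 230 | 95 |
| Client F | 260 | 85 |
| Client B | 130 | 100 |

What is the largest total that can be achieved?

84050

Rank by revenue per Mbps: Client F 260 > Client A 230 > Client P 220 > Client J 180 > Client B 130 > Client K 90 > Client G 50.
Client F takes 85 to reach its cap of 85 → 410 left.
Client A: +95 to 95 (cap) → 315 left.
Give Client P 30 to hit its cap of 30 → 285 left.
Client J: +65 to 65 (cap) → 220 left.
Client B: +100 to 100 (cap) → 120 left.
Client K takes 70 to reach its cap of 70 → 50 left.
Client G: +50 (room for 80) → 50. Pool exhausted.
Total = 180×65 + 50×50 + 90×70 + 220×30 + 230×95 + 260×85 + 130×100 = 84050.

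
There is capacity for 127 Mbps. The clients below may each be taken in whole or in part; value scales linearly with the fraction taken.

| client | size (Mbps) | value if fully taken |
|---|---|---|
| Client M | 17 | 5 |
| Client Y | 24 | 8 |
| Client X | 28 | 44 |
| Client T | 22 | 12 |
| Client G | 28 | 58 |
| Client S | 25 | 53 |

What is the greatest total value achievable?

Best value per unit of size first: Client S 53/25≈2.12, Client G 58/28≈2.07, Client X 44/28≈1.57, Client T 12/22≈0.545, Client Y 8/24≈0.333, Client M 5/17≈0.294.
All 25 Mbps of Client S fit (value 53) ; 102 remain.
All 28 Mbps of Client G fit (value 58) ; 74 remain.
Take all of Client X (28 Mbps, value 44) ; 46 Mbps left.
All 22 Mbps of Client T fit (value 12) ; 24 remain.
Client Y: take in full, 24 Mbps for value 8 ; 0 left.
Total value = 175.

175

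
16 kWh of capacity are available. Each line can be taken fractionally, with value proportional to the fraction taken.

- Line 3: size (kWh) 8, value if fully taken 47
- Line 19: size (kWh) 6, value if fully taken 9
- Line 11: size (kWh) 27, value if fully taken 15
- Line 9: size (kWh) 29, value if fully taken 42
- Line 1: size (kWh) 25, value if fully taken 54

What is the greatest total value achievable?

64.28

Sort by value density: Line 3 47/8≈5.88, Line 1 54/25≈2.16, Line 19 9/6≈1.5, Line 9 42/29≈1.45, Line 11 15/27≈0.556.
Take all of Line 3 (8 kWh, value 47) → 8 kWh left.
8 kWh left: a 8/25 share of Line 1 gives 54×8/25 = 17.28.
Total value = 64.28.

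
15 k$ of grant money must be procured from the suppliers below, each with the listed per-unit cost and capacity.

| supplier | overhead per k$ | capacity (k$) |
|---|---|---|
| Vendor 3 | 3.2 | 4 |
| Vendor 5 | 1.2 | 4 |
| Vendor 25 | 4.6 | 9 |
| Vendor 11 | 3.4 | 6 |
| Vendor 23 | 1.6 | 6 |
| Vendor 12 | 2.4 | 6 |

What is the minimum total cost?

Cheapest first:
Vendor 5 (1.2): use full 4 → 11 k$ to go.
Vendor 23 (1.6): use full 6 → 5 k$ to go.
Take 5 from Vendor 12 at 2.4 to finish.
Vendor 3, Vendor 11, Vendor 25: unused.
Cost = 4×1.2 + 6×1.6 + 5×2.4 = 26.4.

26.4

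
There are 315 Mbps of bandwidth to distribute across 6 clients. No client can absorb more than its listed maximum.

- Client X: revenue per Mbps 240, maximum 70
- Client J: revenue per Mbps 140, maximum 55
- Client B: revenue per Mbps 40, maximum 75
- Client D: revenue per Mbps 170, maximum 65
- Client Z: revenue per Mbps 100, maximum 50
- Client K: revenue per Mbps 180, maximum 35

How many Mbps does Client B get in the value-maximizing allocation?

Order the clients by revenue per Mbps: Client X 240 > Client K 180 > Client D 170 > Client J 140 > Client Z 100 > Client B 40.
Give Client X 70 to hit its cap of 70 → 245 left.
Client K takes 35 to reach its cap of 35 → 210 left.
Client D takes 65 to reach its cap of 65 → 145 left.
Give Client J 55 to hit its cap of 55 → 90 left.
Client Z: +50 to 50 (cap) → 40 left.
Client B has room for 75 but only 40 remain, so it gets 40.

40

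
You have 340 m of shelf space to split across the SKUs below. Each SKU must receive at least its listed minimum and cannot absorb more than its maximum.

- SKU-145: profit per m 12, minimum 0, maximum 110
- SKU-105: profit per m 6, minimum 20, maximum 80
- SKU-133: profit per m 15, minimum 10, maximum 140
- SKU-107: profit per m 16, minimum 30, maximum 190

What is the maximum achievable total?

5110

Meeting every minimum uses 0+20+10+30 = 60 m, leaving 280.
Highest profit per m first: SKU-107 16 > SKU-133 15 > SKU-145 12 > SKU-105 6.
SKU-107: +160 to 190 (cap) → 120 left.
Only 120 left; SKU-133 takes them to reach 130.
Total = 6×20 + 15×130 + 16×190 = 5110.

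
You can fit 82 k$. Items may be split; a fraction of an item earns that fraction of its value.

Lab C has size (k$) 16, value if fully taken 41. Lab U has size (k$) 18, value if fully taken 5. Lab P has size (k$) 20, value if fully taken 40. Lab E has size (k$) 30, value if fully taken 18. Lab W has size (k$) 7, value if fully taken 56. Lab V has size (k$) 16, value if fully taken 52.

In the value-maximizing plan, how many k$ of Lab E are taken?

23

Sort by value density: Lab W 56/7≈8, Lab V 52/16≈3.25, Lab C 41/16≈2.56, Lab P 40/20≈2, Lab E 18/30≈0.6, Lab U 5/18≈0.278.
All 7 k$ of Lab W fit (value 56) → 75 remain.
Take all of Lab V (16 k$, value 52) → 59 k$ left.
Take all of Lab C (16 k$, value 41) → 43 k$ left.
All 20 k$ of Lab P fit (value 40) → 23 remain.
Only 23 k$ remain; take 23/30 of Lab E for value 18×23/30 = 13.8.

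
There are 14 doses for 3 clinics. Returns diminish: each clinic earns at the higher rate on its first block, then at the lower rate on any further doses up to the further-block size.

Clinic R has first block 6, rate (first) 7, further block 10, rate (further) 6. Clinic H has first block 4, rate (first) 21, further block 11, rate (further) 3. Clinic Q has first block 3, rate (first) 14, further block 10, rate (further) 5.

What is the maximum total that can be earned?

174

Rank every tier by rate: Clinic H/first 21 > Clinic Q/first 14 > Clinic R/first 7 > Clinic R/second 6 > Clinic Q/second 5 > Clinic H/second 3.
Clinic H first at 21: fill all 4 — 10 left.
Clinic Q/first (14): +3 — 7 left.
Clinic R/first (7): +6 — 1 left.
Clinic R/second: +1 of 10 at 6; pool empty.
Total = 21×4 + 14×3 + 7×6 + 6×1 = 174.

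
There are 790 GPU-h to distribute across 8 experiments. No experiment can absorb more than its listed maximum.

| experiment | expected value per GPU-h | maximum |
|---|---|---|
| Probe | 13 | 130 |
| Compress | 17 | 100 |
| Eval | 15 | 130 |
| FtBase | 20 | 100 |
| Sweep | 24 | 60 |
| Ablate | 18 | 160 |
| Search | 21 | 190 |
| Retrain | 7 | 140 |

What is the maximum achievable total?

Order the experiments by expected value per GPU-h: Sweep 24 > Search 21 > FtBase 20 > Ablate 18 > Compress 17 > Eval 15 > Probe 13 > Retrain 7.
Sweep takes 60 to reach its cap of 60 → 730 left.
Search takes 190 to reach its cap of 190 → 540 left.
FtBase: +100 to 100 (cap) → 440 left.
Ablate: +160 to 160 (cap) → 280 left.
Give Compress 100 to hit its cap of 100 → 180 left.
Eval: +130 to 130 (cap) → 50 left.
Probe has room for 130 but only 50 remain, so it gets 50.
Total = 13×50 + 17×100 + 15×130 + 20×100 + 24×60 + 18×160 + 21×190 = 14610.

14610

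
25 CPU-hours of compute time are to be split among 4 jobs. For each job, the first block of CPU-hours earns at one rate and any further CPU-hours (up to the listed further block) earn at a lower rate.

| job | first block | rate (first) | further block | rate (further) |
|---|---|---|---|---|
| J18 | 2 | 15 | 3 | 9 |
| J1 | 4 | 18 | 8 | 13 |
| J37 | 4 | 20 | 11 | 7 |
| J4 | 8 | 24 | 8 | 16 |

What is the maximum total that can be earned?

487

Rank every tier by rate: J4/first 24 > J37/first 20 > J1/first 18 > J4/second 16 > J18/first 15 > J1/second 13 > J18/second 9 > J37/second 7.
Fill J4 first block (8 at 24) ; 17 left.
J37 first at 20: fill all 4 ; 13 left.
J1/first (18): +4 ; 9 left.
J4 second at 16: fill all 8 ; 1 left.
J18 first at 15: only 1 left, fill 1.
Total = 24×8 + 20×4 + 18×4 + 16×8 + 15×1 = 487.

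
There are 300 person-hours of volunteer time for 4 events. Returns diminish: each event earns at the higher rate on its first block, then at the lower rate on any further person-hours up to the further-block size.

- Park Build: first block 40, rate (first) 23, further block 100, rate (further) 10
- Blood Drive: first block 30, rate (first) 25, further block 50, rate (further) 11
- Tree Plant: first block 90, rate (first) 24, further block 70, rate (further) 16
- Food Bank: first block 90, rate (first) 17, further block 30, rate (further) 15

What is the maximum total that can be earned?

Rank every tier by rate: Blood Drive/T1 25 > Tree Plant/T1 24 > Park Build/T1 23 > Food Bank/T1 17 > Tree Plant/T2 16 > Food Bank/T2 15 > Blood Drive/T2 11 > Park Build/T2 10.
Blood Drive/T1 (25): +30 → 270 left.
Tree Plant T1 at 24: fill all 90 → 180 left.
Park Build/T1 (23): +40 → 140 left.
Food Bank T1 at 17: fill all 90 → 50 left.
Tree Plant T2 at 16: only 50 left, fill 50.
Total = 25×30 + 24×90 + 23×40 + 17×90 + 16×50 = 6160.

6160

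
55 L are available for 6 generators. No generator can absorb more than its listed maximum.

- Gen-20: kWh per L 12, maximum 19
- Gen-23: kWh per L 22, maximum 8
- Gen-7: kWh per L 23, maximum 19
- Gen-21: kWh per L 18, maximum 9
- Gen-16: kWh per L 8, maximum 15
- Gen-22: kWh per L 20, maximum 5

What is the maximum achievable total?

1043

Rank by kWh per L: Gen-7 23 > Gen-23 22 > Gen-22 20 > Gen-21 18 > Gen-20 12 > Gen-16 8.
Gen-7: +19 to 19 (cap) — 36 left.
Give Gen-23 8 to hit its cap of 8 — 28 left.
Give Gen-22 5 to hit its cap of 5 — 23 left.
Gen-21 takes 9 to reach its cap of 9 — 14 left.
Gen-20: +14 (room for 19) → 14. Pool exhausted.
Total = 12×14 + 22×8 + 23×19 + 18×9 + 20×5 = 1043.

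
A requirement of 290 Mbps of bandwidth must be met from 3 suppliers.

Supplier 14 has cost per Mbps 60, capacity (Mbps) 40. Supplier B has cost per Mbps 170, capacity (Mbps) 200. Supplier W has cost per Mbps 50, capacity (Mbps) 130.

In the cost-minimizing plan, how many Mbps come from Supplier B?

120

Cheapest first:
Supplier W at 50: take all 130 Mbps → 160 still needed.
Take 40 from Supplier 14 at 60 → need 120 more.
Supplier B at 170: take 120 of its 200 → requirement met.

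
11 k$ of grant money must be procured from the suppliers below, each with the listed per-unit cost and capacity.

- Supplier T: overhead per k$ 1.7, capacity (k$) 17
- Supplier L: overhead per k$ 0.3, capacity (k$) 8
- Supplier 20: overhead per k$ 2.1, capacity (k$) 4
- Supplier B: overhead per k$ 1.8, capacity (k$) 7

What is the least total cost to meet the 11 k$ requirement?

Cheapest first:
Take 8 from Supplier L at 0.3 — need 3 more.
Supplier T (1.7): take the remaining 3 — done.
Supplier B, Supplier 20: unused.
Cost = 8×0.3 + 3×1.7 = 7.5.

7.5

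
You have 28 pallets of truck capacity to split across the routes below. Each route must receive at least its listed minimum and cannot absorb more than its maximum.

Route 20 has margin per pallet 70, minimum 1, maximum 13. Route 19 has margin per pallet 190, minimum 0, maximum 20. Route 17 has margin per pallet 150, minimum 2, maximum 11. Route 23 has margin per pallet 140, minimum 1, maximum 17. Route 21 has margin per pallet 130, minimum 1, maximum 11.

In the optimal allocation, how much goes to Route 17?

5

Meeting every minimum uses 1+0+2+1+1 = 5 pallets, leaving 23.
Order the routes by margin per pallet: Route 19 190 > Route 17 150 > Route 23 140 > Route 21 130 > Route 20 70.
Route 19 takes 20 more to reach its cap of 20 → 3 left.
Route 17: +3 (room for 9) → 5. Pool exhausted.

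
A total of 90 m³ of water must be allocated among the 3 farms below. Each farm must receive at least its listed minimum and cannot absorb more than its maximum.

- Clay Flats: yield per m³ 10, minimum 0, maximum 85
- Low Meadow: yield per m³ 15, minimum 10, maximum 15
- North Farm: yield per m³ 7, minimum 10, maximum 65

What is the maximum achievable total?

Meeting every minimum uses 0+10+10 = 20 m³, leaving 70.
Order the farms by yield per m³: Low Meadow 15 > Clay Flats 10 > North Farm 7.
Give Low Meadow 5 more to hit its cap of 15 → 65 left.
Clay Flats: +65 (room for 85) → 65. Pool exhausted.
Total = 10×65 + 15×15 + 7×10 = 945.

945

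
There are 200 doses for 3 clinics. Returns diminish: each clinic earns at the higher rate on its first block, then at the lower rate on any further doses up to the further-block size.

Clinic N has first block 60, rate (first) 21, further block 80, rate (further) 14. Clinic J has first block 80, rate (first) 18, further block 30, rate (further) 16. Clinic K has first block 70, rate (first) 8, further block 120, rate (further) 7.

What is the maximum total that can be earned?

Rank every tier by rate: Clinic N/tier1 21 > Clinic J/tier1 18 > Clinic J/tier2 16 > Clinic N/tier2 14 > Clinic K/tier1 8 > Clinic K/tier2 7.
Clinic N tier1 at 21: fill all 60 → 140 left.
Clinic J tier1 at 18: fill all 80 → 60 left.
Clinic J/tier2 (16): +30 → 30 left.
Clinic N/tier2: +30 of 80 at 14; pool empty.
Total = 21×60 + 18×80 + 16×30 + 14×30 = 3600.

3600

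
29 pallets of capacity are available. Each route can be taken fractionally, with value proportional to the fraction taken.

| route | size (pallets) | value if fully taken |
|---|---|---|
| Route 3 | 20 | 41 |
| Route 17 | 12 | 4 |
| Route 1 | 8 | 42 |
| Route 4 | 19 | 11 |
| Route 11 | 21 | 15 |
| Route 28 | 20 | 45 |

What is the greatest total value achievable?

Best value per unit of size first: Route 1 42/8≈5.25, Route 28 45/20≈2.25, Route 3 41/20≈2.05, Route 11 15/21≈0.714, Route 4 11/19≈0.579, Route 17 4/12≈0.333.
All 8 pallets of Route 1 fit (value 42) ; 21 remain.
All 20 pallets of Route 28 fit (value 45) ; 1 remain.
Fill the last 1 pallets with part of Route 3: 1/20 of it earns 2.05.
Total value = 89.05.

89.05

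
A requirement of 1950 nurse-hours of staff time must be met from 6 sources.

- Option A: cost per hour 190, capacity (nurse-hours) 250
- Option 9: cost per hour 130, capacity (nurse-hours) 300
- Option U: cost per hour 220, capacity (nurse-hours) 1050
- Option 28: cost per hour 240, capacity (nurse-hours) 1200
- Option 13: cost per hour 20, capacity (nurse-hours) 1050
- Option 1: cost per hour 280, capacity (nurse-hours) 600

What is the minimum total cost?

184500

Use sources in increasing cost order.
Take 1050 from Option 13 at 20 — need 900 more.
Option 9 (130): use full 300 — 600 nurse-hours to go.
Take 250 from Option A at 190 — need 350 more.
Take 350 from Option U at 220 to finish.
Option 28, Option 1: unused.
Cost = 1050×20 + 300×130 + 250×190 + 350×220 = 184500.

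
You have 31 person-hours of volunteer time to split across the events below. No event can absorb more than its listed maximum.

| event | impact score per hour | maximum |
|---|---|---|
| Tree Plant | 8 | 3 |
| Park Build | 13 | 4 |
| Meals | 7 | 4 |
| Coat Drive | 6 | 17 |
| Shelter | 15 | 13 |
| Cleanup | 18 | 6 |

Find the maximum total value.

413

Highest impact score per hour first: Cleanup 18 > Shelter 15 > Park Build 13 > Tree Plant 8 > Meals 7 > Coat Drive 6.
Cleanup: +6 to 6 (cap) — 25 left.
Shelter takes 13 to reach its cap of 13 — 12 left.
Park Build: +4 to 4 (cap) — 8 left.
Tree Plant takes 3 to reach its cap of 3 — 5 left.
Meals takes 4 to reach its cap of 4 — 1 left.
Only 1 left; Coat Drive takes them to reach 1.
Total = 8×3 + 13×4 + 7×4 + 6×1 + 15×13 + 18×6 = 413.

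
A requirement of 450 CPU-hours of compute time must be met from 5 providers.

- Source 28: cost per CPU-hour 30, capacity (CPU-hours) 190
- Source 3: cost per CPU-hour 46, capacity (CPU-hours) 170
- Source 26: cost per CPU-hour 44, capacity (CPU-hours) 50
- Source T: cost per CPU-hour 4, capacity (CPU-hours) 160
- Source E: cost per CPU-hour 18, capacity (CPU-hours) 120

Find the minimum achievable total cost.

Fill from the cheapest provider first.
Source T at 4: take all 160 CPU-hours → 290 still needed.
Source E at 18: take all 120 CPU-hours → 170 still needed.
Source 28 at 30: take 170 of its 190 → requirement met.
Source 26, Source 3: unused.
Cost = 160×4 + 120×18 + 170×30 = 7900.

7900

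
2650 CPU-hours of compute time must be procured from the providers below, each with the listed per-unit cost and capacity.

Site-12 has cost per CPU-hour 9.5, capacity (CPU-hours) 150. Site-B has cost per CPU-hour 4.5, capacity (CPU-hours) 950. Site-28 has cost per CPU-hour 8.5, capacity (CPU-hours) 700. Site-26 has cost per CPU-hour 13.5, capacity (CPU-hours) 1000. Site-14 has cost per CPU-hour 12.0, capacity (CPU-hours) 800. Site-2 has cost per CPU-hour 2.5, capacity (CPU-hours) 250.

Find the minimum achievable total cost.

19475

Cheapest first:
Take 250 from Site-2 at 2.5 ; need 2400 more.
Site-B at 4.5: take all 950 CPU-hours ; 1450 still needed.
Take 700 from Site-28 at 8.5 ; need 750 more.
Site-12 (9.5): use full 150 ; 600 CPU-hours to go.
Site-14 (12.0): take the remaining 600 ; done.
Site-26: unused.
Cost = 250×2.5 + 950×4.5 + 700×8.5 + 150×9.5 + 600×12.0 = 19475.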